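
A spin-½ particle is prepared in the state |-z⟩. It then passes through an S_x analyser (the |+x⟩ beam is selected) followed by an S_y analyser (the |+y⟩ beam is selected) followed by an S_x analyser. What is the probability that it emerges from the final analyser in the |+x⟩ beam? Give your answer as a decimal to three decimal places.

0.125

First analyser (S_x): from |-z⟩, P(|+x⟩) = 1/2.
After stage 1 the state is |+x⟩; P(|+y⟩) = |⟨+y|+x⟩|² = 1/2.
After stage 2 the state is |+y⟩; P(|+x⟩) = |⟨+x|+y⟩|² = 1/2.
Joint probability = 1/2 × 1/2 × 1/2 = 0.125.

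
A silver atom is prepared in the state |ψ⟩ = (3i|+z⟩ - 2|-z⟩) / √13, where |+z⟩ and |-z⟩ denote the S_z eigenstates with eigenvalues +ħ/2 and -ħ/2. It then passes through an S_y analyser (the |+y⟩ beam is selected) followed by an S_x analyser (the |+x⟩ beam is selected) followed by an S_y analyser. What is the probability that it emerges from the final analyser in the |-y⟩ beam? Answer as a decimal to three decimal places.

0.240

First analyser (S_y): P(|+y⟩) = |⟨+y|ψ⟩|² = 25/26.
After stage 1 the state is |+y⟩; P(|+x⟩) = |⟨+x|+y⟩|² = 1/2.
After stage 2 the state is |+x⟩; P(|-y⟩) = |⟨-y|+x⟩|² = 1/2.
Joint probability = 25/26 × 1/2 × 1/2 = 0.240.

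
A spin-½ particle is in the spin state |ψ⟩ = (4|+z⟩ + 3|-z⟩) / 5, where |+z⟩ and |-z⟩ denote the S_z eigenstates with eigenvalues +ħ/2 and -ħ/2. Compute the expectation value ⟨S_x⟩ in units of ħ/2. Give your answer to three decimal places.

⟨σ_x⟩ = 2 Re(a* b)/(|a|²+|b|²) with a = 4, b = 3.
a* b = 12, so ⟨σ_x⟩ = 24/25.
⟨S_x⟩ = (ħ/2)·⟨σ_x⟩.

0.960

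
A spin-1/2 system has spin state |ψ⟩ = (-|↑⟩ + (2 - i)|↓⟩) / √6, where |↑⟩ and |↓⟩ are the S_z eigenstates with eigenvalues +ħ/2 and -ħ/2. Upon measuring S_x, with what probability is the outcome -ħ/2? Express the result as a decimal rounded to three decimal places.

|-x⟩ = (|↑⟩ - |↓⟩)/√2, so ⟨-x|ψ⟩ = (-3 + i) / (√2·√6).
P = |-3 + i|² / 12 = 10/12.

0.833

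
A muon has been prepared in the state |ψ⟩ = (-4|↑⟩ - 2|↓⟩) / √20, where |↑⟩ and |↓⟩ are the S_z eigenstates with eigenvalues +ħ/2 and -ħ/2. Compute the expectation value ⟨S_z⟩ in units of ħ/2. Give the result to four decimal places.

⟨σ_z⟩ = |a|² - |b|² divided by |a|²+|b|², with a, b the |↑⟩, |↓⟩ amplitudes.
= (16 - 4)/20 = 12/20.
⟨S_z⟩ = (ħ/2)·⟨σ_z⟩.

0.6000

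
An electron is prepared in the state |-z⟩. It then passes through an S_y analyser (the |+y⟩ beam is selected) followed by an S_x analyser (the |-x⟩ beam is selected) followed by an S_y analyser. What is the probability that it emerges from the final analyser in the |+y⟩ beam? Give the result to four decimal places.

0.1250

First analyser (S_y): from |-z⟩, P(|+y⟩) = 1/2.
After stage 1 the state is |+y⟩; P(|-x⟩) = |⟨-x|+y⟩|² = 1/2.
After stage 2 the state is |-x⟩; P(|+y⟩) = |⟨+y|-x⟩|² = 1/2.
Joint probability = 1/2 × 1/2 × 1/2 = 0.1250.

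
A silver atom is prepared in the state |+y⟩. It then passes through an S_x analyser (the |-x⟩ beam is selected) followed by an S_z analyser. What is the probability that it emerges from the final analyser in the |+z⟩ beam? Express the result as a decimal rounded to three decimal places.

First analyser (S_x): from |+y⟩, P(|-x⟩) = 1/2.
After stage 1 the state is |-x⟩; P(|+z⟩) = |⟨+z|-x⟩|² = 1/2.
Joint probability = 1/2 × 1/2 = 0.250.

0.250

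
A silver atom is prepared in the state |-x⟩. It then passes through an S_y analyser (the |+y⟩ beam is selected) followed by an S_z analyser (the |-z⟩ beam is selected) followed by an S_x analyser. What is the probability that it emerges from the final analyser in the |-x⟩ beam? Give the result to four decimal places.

First analyser (S_y): from |-x⟩, P(|+y⟩) = 1/2.
After stage 1 the state is |+y⟩; P(|-z⟩) = |⟨-z|+y⟩|² = 1/2.
After stage 2 the state is |-z⟩; P(|-x⟩) = |⟨-x|-z⟩|² = 1/2.
Joint probability = 1/2 × 1/2 × 1/2 = 0.1250.

0.1250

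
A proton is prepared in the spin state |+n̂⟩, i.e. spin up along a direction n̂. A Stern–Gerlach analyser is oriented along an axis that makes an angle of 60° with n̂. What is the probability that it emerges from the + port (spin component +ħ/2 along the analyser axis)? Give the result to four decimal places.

0.7500

For spin-½, the probability of finding spin-up along an axis at angle θ to the initial spin direction is cos²(θ/2); spin-down is sin²(θ/2).
θ = 60°, so P = cos²(30°) ≈ 0.7500.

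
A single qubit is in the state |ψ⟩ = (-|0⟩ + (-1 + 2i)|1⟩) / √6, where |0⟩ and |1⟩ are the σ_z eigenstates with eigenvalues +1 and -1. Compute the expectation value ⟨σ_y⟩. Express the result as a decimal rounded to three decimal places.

-0.667

⟨σ_y⟩ = 2 Im(a* b)/(|a|²+|b|²) with a = -1, b = (-1 + 2i).
a* b = (1 - 2i), so ⟨σ_y⟩ = -4/6.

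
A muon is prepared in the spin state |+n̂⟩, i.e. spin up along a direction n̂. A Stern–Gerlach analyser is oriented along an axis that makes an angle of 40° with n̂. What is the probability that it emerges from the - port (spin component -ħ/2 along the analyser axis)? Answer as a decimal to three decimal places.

For spin-½, the probability of finding spin-up along an axis at angle θ to the initial spin direction is cos²(θ/2); spin-down is sin²(θ/2).
θ = 40°, so P = sin²(20°) ≈ 0.117.

0.117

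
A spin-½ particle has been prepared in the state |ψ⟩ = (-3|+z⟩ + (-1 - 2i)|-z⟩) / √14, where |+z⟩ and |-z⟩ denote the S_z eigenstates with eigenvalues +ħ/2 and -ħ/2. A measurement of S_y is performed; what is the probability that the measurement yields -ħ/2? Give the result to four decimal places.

0.0714

|-y⟩ = (|+z⟩ - i|-z⟩)/√2, so ⟨-y|ψ⟩ = (-1 - i) / (√2·√14).
P = |-1 - i|² / 28 = 2/28.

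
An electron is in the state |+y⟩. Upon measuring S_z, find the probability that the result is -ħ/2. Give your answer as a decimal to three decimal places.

In the S_z basis, |+y⟩ = (|↑⟩ + i|↓⟩)/√2 and |-z⟩ = |↓⟩.
|⟨-z|+y⟩|² = 1/2.

0.500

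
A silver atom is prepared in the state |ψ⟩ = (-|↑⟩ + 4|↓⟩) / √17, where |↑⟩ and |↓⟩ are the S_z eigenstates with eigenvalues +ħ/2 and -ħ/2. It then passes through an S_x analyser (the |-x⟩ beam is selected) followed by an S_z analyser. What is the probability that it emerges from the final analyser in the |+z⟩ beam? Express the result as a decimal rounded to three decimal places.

0.368

First analyser (S_x): P(|-x⟩) = |⟨-x|ψ⟩|² = 25/34.
After stage 1 the state is |-x⟩; P(|+z⟩) = |⟨+z|-x⟩|² = 1/2.
Joint probability = 25/34 × 1/2 = 0.368.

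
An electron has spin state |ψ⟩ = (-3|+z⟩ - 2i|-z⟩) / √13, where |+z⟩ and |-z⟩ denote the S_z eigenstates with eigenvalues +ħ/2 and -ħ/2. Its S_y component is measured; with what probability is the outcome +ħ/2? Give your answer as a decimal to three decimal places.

|+y⟩ = (|+z⟩ + i|-z⟩)/√2, so ⟨+y|ψ⟩ = (-5) / (√2·√13).
P = |-5|² / 26 = 25/26.

0.962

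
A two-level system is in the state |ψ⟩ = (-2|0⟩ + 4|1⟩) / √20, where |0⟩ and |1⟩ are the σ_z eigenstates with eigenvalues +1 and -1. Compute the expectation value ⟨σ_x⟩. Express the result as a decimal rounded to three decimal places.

⟨σ_x⟩ = 2 Re(a* b)/(|a|²+|b|²) with a = -2, b = 4.
a* b = -8, so ⟨σ_x⟩ = -16/20.

-0.800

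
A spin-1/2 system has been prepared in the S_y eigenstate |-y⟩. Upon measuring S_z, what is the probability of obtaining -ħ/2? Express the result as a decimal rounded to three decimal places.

In the S_z basis, |-y⟩ = (|+z⟩ - i|-z⟩)/√2 and |-z⟩ = |-z⟩.
|⟨-z|-y⟩|² = 1/2.

0.500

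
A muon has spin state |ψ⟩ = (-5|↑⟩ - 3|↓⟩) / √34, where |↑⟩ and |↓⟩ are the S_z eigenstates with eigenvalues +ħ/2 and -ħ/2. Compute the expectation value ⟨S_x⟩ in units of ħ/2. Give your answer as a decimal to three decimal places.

⟨σ_x⟩ = 2 Re(a* b)/(|a|²+|b|²) with a = -5, b = -3.
a* b = 15, so ⟨σ_x⟩ = 30/34.
⟨S_x⟩ = (ħ/2)·⟨σ_x⟩.

0.882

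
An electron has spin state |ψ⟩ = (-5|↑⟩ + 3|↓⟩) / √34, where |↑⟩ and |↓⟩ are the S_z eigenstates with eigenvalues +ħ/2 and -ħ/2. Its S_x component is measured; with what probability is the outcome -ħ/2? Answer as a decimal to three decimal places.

0.941

|-x⟩ = (|↑⟩ - |↓⟩)/√2, so ⟨-x|ψ⟩ = (-8) / (√2·√34).
P = |-8|² / 68 = 64/68.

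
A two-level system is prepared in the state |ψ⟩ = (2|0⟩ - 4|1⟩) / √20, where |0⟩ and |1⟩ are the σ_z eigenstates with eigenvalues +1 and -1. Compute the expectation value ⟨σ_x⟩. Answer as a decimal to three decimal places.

-0.800

⟨σ_x⟩ = 2 Re(a* b)/(|a|²+|b|²) with a = 2, b = -4.
a* b = -8, so ⟨σ_x⟩ = -16/20.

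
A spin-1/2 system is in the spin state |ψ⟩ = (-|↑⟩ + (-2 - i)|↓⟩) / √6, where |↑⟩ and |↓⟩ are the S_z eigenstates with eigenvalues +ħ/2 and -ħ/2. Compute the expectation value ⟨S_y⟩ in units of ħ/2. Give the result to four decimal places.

⟨σ_y⟩ = 2 Im(a* b)/(|a|²+|b|²) with a = -1, b = (-2 - i).
a* b = (2 + i), so ⟨σ_y⟩ = 2/6.
⟨S_y⟩ = (ħ/2)·⟨σ_y⟩.

0.3333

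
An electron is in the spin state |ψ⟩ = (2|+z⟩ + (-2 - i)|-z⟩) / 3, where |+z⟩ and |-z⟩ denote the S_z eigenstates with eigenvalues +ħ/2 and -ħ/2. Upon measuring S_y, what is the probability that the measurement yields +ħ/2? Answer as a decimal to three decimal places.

|+y⟩ = (|+z⟩ + i|-z⟩)/√2, so ⟨+y|ψ⟩ = (1 + 2i) / (√2·3).
P = |1 + 2i|² / 18 = 5/18.

0.278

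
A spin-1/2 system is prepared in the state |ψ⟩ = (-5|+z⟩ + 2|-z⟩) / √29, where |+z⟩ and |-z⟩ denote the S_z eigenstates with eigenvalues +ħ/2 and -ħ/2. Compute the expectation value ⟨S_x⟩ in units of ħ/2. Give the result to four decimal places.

⟨σ_x⟩ = 2 Re(a* b)/(|a|²+|b|²) with a = -5, b = 2.
a* b = -10, so ⟨σ_x⟩ = -20/29.
⟨S_x⟩ = (ħ/2)·⟨σ_x⟩.

-0.6897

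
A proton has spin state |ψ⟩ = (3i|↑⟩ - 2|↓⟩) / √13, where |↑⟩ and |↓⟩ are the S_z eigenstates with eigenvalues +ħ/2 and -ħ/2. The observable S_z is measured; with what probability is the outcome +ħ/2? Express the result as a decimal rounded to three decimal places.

0.692

The +ħ/2 outcome corresponds to |↑⟩. Its amplitude in |ψ⟩ is 3i/√13.
P = |3i|² / 13 = 9/13.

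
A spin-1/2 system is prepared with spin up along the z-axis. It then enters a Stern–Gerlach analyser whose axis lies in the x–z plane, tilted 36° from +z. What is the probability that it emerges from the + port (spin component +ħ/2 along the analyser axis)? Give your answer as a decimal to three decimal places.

0.905

For spin-½, the probability of finding spin-up along an axis at angle θ to the initial spin direction is cos²(θ/2); spin-down is sin²(θ/2).
θ = 36°, so P = cos²(18°) ≈ 0.905.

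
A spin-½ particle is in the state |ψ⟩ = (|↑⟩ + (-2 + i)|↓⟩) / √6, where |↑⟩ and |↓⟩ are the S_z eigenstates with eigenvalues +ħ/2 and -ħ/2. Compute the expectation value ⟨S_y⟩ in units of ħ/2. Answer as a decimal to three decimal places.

0.333

⟨σ_y⟩ = 2 Im(a* b)/(|a|²+|b|²) with a = 1, b = (-2 + i).
a* b = (-2 + i), so ⟨σ_y⟩ = 2/6.
⟨S_y⟩ = (ħ/2)·⟨σ_y⟩.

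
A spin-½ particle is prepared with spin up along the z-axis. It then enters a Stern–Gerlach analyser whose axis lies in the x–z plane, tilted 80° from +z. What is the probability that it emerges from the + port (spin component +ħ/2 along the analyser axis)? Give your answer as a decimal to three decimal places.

For spin-½, the probability of finding spin-up along an axis at angle θ to the initial spin direction is cos²(θ/2); spin-down is sin²(θ/2).
θ = 80°, so P = cos²(40°) ≈ 0.587.

0.587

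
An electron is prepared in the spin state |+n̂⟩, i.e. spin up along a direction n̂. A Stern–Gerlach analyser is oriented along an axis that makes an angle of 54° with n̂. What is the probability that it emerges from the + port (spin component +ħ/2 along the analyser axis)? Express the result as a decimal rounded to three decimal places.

0.794

For spin-½, the probability of finding spin-up along an axis at angle θ to the initial spin direction is cos²(θ/2); spin-down is sin²(θ/2).
θ = 54°, so P = cos²(27°) ≈ 0.794.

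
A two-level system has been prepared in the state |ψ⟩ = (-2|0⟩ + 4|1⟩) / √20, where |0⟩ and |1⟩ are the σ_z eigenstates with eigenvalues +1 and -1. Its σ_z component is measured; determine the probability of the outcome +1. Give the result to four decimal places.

0.2000

The +1 outcome corresponds to |0⟩. Its amplitude in |ψ⟩ is -2/√20.
P = |-2|² / 20 = 4/20.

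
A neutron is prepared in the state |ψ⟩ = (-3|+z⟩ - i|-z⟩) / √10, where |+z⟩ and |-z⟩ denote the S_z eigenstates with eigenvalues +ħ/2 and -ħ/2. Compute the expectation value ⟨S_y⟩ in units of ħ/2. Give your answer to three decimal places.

0.600

⟨σ_y⟩ = 2 Im(a* b)/(|a|²+|b|²) with a = -3, b = -i.
a* b = 3i, so ⟨σ_y⟩ = 6/10.
⟨S_y⟩ = (ħ/2)·⟨σ_y⟩.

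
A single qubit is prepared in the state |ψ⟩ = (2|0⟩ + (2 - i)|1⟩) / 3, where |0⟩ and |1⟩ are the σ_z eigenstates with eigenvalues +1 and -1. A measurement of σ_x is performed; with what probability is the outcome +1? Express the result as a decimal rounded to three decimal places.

|+x⟩ = (|0⟩ + |1⟩)/√2, so ⟨+x|ψ⟩ = (4 - i) / (√2·3).
P = |4 - i|² / 18 = 17/18.

0.944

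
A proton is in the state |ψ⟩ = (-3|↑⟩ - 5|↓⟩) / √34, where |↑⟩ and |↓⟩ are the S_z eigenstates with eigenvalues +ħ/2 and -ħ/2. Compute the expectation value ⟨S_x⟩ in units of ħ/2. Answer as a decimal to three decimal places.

0.882

⟨σ_x⟩ = 2 Re(a* b)/(|a|²+|b|²) with a = -3, b = -5.
a* b = 15, so ⟨σ_x⟩ = 30/34.
⟨S_x⟩ = (ħ/2)·⟨σ_x⟩.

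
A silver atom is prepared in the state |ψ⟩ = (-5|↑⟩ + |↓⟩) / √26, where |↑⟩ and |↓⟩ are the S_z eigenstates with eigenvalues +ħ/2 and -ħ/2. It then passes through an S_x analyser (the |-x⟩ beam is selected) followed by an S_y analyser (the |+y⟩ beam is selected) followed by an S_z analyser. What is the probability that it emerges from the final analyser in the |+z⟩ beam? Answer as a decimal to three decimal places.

First analyser (S_x): P(|-x⟩) = |⟨-x|ψ⟩|² = 36/52.
After stage 1 the state is |-x⟩; P(|+y⟩) = |⟨+y|-x⟩|² = 1/2.
After stage 2 the state is |+y⟩; P(|+z⟩) = |⟨+z|+y⟩|² = 1/2.
Joint probability = 36/52 × 1/2 × 1/2 = 0.173.

0.173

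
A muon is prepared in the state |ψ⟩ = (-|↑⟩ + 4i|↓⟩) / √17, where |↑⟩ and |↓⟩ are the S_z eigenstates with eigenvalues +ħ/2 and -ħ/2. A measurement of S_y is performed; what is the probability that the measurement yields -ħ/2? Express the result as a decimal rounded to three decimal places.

|-y⟩ = (|↑⟩ - i|↓⟩)/√2, so ⟨-y|ψ⟩ = (-5) / (√2·√17).
P = |-5|² / 34 = 25/34.

0.735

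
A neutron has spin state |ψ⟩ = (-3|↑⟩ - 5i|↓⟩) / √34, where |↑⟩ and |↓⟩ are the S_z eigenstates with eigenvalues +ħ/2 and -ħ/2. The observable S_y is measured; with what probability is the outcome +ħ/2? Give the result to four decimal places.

0.9412

|+y⟩ = (|↑⟩ + i|↓⟩)/√2, so ⟨+y|ψ⟩ = (-8) / (√2·√34).
P = |-8|² / 68 = 64/68.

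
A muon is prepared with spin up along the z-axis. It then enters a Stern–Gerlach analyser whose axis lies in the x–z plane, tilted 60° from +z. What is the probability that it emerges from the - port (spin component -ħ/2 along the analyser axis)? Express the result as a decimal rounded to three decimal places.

0.250

For spin-½, the probability of finding spin-up along an axis at angle θ to the initial spin direction is cos²(θ/2); spin-down is sin²(θ/2).
θ = 60°, so P = sin²(30°) ≈ 0.250.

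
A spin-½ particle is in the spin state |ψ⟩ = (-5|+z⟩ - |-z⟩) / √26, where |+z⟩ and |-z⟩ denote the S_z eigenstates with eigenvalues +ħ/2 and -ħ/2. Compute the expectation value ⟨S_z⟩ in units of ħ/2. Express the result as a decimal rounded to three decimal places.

0.923

⟨σ_z⟩ = |a|² - |b|² divided by |a|²+|b|², with a, b the |+z⟩, |-z⟩ amplitudes.
= (25 - 1)/26 = 24/26.
⟨S_z⟩ = (ħ/2)·⟨σ_z⟩.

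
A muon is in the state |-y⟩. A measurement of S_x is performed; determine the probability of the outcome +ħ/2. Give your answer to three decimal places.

0.500

In the S_z basis, |-y⟩ = (|+z⟩ - i|-z⟩)/√2 and |+x⟩ = (|+z⟩ + |-z⟩)/√2.
|⟨+x|-y⟩|² = 1/2.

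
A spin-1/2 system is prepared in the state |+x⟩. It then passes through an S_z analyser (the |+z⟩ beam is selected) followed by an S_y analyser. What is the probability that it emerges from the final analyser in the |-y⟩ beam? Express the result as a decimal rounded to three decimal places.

0.250

First analyser (S_z): from |+x⟩, P(|+z⟩) = 1/2.
After stage 1 the state is |+z⟩; P(|-y⟩) = |⟨-y|+z⟩|² = 1/2.
Joint probability = 1/2 × 1/2 = 0.250.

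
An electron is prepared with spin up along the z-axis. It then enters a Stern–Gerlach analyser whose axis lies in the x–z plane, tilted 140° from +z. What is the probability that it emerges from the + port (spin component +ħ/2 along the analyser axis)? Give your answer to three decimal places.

0.117

For spin-½, the probability of finding spin-up along an axis at angle θ to the initial spin direction is cos²(θ/2); spin-down is sin²(θ/2).
θ = 140°, so P = cos²(70°) ≈ 0.117.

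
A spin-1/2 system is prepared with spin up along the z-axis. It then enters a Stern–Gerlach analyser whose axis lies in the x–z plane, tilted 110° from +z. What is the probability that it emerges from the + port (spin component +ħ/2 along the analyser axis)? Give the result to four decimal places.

0.3290

For spin-½, the probability of finding spin-up along an axis at angle θ to the initial spin direction is cos²(θ/2); spin-down is sin²(θ/2).
θ = 110°, so P = cos²(55°) ≈ 0.3290.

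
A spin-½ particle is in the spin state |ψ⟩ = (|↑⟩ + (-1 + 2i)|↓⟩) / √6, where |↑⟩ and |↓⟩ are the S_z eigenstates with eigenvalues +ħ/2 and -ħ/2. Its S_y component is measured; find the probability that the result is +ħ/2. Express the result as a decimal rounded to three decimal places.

|+y⟩ = (|↑⟩ + i|↓⟩)/√2, so ⟨+y|ψ⟩ = (3 + i) / (√2·√6).
P = |3 + i|² / 12 = 10/12.

0.833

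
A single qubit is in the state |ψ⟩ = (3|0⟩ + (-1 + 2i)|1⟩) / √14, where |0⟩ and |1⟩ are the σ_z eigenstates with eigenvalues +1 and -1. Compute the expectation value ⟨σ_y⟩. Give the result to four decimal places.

⟨σ_y⟩ = 2 Im(a* b)/(|a|²+|b|²) with a = 3, b = (-1 + 2i).
a* b = (-3 + 6i), so ⟨σ_y⟩ = 12/14.

0.8571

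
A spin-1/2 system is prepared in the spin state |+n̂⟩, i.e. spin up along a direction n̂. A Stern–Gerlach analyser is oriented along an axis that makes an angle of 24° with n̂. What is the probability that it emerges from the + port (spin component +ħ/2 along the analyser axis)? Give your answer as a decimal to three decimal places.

0.957

For spin-½, the probability of finding spin-up along an axis at angle θ to the initial spin direction is cos²(θ/2); spin-down is sin²(θ/2).
θ = 24°, so P = cos²(12°) ≈ 0.957.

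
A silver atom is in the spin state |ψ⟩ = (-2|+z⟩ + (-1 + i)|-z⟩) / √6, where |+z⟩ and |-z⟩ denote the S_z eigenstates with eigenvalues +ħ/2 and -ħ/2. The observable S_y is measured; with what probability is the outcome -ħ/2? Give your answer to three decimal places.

|-y⟩ = (|+z⟩ - i|-z⟩)/√2, so ⟨-y|ψ⟩ = (-3 - i) / (√2·√6).
P = |-3 - i|² / 12 = 10/12.

0.833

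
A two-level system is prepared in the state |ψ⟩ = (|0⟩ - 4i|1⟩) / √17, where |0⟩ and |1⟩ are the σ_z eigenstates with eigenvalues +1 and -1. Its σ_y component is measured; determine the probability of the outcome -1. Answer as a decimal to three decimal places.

|-y⟩ = (|0⟩ - i|1⟩)/√2, so ⟨-y|ψ⟩ = (5) / (√2·√17).
P = |5|² / 34 = 25/34.

0.735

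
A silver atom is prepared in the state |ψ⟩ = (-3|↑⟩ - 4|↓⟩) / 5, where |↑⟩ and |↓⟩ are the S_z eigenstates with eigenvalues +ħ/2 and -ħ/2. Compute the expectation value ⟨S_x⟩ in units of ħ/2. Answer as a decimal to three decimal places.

⟨σ_x⟩ = 2 Re(a* b)/(|a|²+|b|²) with a = -3, b = -4.
a* b = 12, so ⟨σ_x⟩ = 24/25.
⟨S_x⟩ = (ħ/2)·⟨σ_x⟩.

0.960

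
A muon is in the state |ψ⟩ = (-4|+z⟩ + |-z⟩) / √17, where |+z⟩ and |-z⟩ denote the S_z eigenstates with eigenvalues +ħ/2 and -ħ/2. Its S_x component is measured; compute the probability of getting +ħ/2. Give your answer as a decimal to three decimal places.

0.265

|+x⟩ = (|+z⟩ + |-z⟩)/√2, so ⟨+x|ψ⟩ = (-3) / (√2·√17).
P = |-3|² / 34 = 9/34.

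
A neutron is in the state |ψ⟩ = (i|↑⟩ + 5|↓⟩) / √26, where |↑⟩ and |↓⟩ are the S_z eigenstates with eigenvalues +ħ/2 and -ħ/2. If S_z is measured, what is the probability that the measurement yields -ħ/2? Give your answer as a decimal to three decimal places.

0.962

The -ħ/2 outcome corresponds to |↓⟩. Its amplitude in |ψ⟩ is 5/√26.
P = |5|² / 26 = 25/26.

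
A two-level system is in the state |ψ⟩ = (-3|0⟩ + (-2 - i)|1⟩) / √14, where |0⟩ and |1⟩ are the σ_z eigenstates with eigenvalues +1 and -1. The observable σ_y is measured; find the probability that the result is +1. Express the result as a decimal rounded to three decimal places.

0.714

|+y⟩ = (|0⟩ + i|1⟩)/√2, so ⟨+y|ψ⟩ = (-4 + 2i) / (√2·√14).
P = |-4 + 2i|² / 28 = 20/28.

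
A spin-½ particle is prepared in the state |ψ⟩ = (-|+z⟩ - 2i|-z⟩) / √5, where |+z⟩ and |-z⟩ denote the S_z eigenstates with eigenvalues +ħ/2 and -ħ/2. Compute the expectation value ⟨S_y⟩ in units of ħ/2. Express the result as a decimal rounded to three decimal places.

0.800

⟨σ_y⟩ = 2 Im(a* b)/(|a|²+|b|²) with a = -1, b = -2i.
a* b = 2i, so ⟨σ_y⟩ = 4/5.
⟨S_y⟩ = (ħ/2)·⟨σ_y⟩.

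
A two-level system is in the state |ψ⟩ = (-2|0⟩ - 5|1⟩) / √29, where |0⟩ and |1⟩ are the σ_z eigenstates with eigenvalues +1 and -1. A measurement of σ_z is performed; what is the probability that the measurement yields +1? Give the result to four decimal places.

The +1 outcome corresponds to |0⟩. Its amplitude in |ψ⟩ is -2/√29.
P = |-2|² / 29 = 4/29.

0.1379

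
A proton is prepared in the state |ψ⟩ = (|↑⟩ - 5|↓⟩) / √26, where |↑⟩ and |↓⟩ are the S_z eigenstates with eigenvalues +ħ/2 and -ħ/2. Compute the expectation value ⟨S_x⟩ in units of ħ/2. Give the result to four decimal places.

-0.3846

⟨σ_x⟩ = 2 Re(a* b)/(|a|²+|b|²) with a = 1, b = -5.
a* b = -5, so ⟨σ_x⟩ = -10/26.
⟨S_x⟩ = (ħ/2)·⟨σ_x⟩.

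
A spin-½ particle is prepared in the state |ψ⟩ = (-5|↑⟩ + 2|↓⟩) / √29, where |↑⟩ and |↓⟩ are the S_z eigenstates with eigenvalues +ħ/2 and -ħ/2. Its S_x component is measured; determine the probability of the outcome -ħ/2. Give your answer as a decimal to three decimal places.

0.845

|-x⟩ = (|↑⟩ - |↓⟩)/√2, so ⟨-x|ψ⟩ = (-7) / (√2·√29).
P = |-7|² / 58 = 49/58.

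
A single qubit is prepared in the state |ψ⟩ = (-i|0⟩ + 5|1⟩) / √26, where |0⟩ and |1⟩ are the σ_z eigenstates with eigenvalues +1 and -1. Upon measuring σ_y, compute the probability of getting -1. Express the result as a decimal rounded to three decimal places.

0.308

|-y⟩ = (|0⟩ - i|1⟩)/√2, so ⟨-y|ψ⟩ = (4i) / (√2·√26).
P = |4i|² / 52 = 16/52.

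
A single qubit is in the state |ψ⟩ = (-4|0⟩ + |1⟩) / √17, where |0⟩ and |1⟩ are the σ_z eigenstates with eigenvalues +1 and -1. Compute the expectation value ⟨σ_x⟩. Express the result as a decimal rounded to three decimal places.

-0.471

⟨σ_x⟩ = 2 Re(a* b)/(|a|²+|b|²) with a = -4, b = 1.
a* b = -4, so ⟨σ_x⟩ = -8/17.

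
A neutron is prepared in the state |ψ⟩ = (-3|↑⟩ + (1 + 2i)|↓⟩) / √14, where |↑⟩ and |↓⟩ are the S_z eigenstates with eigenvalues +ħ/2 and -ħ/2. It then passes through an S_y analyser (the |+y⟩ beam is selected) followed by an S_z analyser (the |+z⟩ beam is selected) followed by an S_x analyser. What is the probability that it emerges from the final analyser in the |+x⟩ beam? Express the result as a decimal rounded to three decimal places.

First analyser (S_y): P(|+y⟩) = |⟨+y|ψ⟩|² = 2/28.
After stage 1 the state is |+y⟩; P(|+z⟩) = |⟨+z|+y⟩|² = 1/2.
After stage 2 the state is |+z⟩; P(|+x⟩) = |⟨+x|+z⟩|² = 1/2.
Joint probability = 2/28 × 1/2 × 1/2 = 0.018.

0.018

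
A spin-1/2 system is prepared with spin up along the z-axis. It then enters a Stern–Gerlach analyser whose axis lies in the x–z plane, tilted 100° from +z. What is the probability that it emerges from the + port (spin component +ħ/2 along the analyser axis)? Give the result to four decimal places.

For spin-½, the probability of finding spin-up along an axis at angle θ to the initial spin direction is cos²(θ/2); spin-down is sin²(θ/2).
θ = 100°, so P = cos²(50°) ≈ 0.4132.

0.4132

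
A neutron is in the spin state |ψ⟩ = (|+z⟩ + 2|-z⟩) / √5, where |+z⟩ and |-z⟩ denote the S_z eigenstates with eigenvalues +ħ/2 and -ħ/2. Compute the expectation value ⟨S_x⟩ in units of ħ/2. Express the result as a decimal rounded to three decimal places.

⟨σ_x⟩ = 2 Re(a* b)/(|a|²+|b|²) with a = 1, b = 2.
a* b = 2, so ⟨σ_x⟩ = 4/5.
⟨S_x⟩ = (ħ/2)·⟨σ_x⟩.

0.800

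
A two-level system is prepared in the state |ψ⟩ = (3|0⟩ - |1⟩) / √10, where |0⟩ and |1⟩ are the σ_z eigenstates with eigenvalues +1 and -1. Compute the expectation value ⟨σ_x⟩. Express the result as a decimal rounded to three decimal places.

⟨σ_x⟩ = 2 Re(a* b)/(|a|²+|b|²) with a = 3, b = -1.
a* b = -3, so ⟨σ_x⟩ = -6/10.

-0.600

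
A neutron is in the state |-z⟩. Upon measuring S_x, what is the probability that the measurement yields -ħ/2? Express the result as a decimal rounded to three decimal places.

In the S_z basis, |-z⟩ = |-z⟩ and |-x⟩ = (|+z⟩ - |-z⟩)/√2.
|⟨-x|-z⟩|² = 1/2.

0.500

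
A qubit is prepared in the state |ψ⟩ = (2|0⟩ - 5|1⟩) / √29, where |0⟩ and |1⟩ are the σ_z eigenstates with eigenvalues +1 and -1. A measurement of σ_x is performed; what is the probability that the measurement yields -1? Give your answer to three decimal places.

0.845

|-x⟩ = (|0⟩ - |1⟩)/√2, so ⟨-x|ψ⟩ = (7) / (√2·√29).
P = |7|² / 58 = 49/58.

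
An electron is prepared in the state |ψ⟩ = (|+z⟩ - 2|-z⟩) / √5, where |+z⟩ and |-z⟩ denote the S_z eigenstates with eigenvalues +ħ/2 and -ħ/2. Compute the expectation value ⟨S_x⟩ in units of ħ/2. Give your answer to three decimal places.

⟨σ_x⟩ = 2 Re(a* b)/(|a|²+|b|²) with a = 1, b = -2.
a* b = -2, so ⟨σ_x⟩ = -4/5.
⟨S_x⟩ = (ħ/2)·⟨σ_x⟩.

-0.800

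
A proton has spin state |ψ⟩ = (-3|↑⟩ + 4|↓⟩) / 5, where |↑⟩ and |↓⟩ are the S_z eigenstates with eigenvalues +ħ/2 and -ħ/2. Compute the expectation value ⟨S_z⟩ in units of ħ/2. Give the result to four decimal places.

-0.2800

⟨σ_z⟩ = |a|² - |b|² divided by |a|²+|b|², with a, b the |↑⟩, |↓⟩ amplitudes.
= (9 - 16)/25 = -7/25.
⟨S_z⟩ = (ħ/2)·⟨σ_z⟩.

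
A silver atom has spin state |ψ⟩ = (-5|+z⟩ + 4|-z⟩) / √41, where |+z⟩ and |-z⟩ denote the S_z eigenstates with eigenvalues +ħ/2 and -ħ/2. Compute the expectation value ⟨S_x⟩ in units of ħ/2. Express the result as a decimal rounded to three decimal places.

⟨σ_x⟩ = 2 Re(a* b)/(|a|²+|b|²) with a = -5, b = 4.
a* b = -20, so ⟨σ_x⟩ = -40/41.
⟨S_x⟩ = (ħ/2)·⟨σ_x⟩.

-0.976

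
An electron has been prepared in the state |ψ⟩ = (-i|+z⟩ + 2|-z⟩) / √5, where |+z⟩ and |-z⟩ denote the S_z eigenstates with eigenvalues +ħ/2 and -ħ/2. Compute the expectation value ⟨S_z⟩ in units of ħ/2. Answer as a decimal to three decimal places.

-0.600

⟨σ_z⟩ = |a|² - |b|² divided by |a|²+|b|², with a, b the |+z⟩, |-z⟩ amplitudes.
= (1 - 4)/5 = -3/5.
⟨S_z⟩ = (ħ/2)·⟨σ_z⟩.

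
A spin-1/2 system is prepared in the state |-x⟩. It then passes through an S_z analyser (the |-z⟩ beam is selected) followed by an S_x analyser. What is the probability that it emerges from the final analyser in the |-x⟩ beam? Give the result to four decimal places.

First analyser (S_z): from |-x⟩, P(|-z⟩) = 1/2.
After stage 1 the state is |-z⟩; P(|-x⟩) = |⟨-x|-z⟩|² = 1/2.
Joint probability = 1/2 × 1/2 = 0.2500.

0.2500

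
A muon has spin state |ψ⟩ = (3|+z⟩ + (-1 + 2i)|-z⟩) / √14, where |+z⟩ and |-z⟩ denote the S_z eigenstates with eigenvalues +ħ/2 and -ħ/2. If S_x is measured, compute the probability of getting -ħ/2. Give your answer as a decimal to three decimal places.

0.714

|-x⟩ = (|+z⟩ - |-z⟩)/√2, so ⟨-x|ψ⟩ = (4 - 2i) / (√2·√14).
P = |4 - 2i|² / 28 = 20/28.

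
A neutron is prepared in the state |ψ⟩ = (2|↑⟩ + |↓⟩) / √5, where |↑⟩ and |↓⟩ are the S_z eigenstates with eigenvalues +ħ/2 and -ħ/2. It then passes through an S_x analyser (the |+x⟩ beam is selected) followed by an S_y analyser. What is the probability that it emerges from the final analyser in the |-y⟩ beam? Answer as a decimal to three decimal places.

0.450

First analyser (S_x): P(|+x⟩) = |⟨+x|ψ⟩|² = 9/10.
After stage 1 the state is |+x⟩; P(|-y⟩) = |⟨-y|+x⟩|² = 1/2.
Joint probability = 9/10 × 1/2 = 0.450.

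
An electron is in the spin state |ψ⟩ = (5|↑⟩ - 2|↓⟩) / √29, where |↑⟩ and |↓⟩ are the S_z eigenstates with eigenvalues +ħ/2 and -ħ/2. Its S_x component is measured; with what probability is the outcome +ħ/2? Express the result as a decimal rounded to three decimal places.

|+x⟩ = (|↑⟩ + |↓⟩)/√2, so ⟨+x|ψ⟩ = (3) / (√2·√29).
P = |3|² / 58 = 9/58.

0.155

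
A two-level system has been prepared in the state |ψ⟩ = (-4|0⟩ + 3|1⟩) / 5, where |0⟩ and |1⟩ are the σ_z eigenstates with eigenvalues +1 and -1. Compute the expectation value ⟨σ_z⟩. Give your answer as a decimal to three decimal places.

0.280

⟨σ_z⟩ = |a|² - |b|² divided by |a|²+|b|², with a, b the |0⟩, |1⟩ amplitudes.
= (16 - 9)/25 = 7/25.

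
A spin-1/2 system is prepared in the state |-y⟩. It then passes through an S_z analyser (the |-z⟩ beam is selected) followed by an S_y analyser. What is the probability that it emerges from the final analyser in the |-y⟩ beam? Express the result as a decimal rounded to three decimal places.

0.250

First analyser (S_z): from |-y⟩, P(|-z⟩) = 1/2.
After stage 1 the state is |-z⟩; P(|-y⟩) = |⟨-y|-z⟩|² = 1/2.
Joint probability = 1/2 × 1/2 = 0.250.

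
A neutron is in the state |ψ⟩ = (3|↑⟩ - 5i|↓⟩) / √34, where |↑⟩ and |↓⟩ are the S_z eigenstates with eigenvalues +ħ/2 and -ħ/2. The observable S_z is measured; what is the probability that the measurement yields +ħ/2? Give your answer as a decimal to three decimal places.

The +ħ/2 outcome corresponds to |↑⟩. Its amplitude in |ψ⟩ is 3/√34.
P = |3|² / 34 = 9/34.

0.265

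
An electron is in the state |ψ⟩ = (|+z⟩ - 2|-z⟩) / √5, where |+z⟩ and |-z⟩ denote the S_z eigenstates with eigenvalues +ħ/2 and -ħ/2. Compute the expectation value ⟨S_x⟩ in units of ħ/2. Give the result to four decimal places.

⟨σ_x⟩ = 2 Re(a* b)/(|a|²+|b|²) with a = 1, b = -2.
a* b = -2, so ⟨σ_x⟩ = -4/5.
⟨S_x⟩ = (ħ/2)·⟨σ_x⟩.

-0.8000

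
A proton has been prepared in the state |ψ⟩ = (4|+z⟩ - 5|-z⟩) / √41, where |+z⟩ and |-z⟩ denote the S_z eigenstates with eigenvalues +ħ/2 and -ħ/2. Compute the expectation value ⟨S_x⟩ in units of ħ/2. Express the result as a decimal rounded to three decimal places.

⟨σ_x⟩ = 2 Re(a* b)/(|a|²+|b|²) with a = 4, b = -5.
a* b = -20, so ⟨σ_x⟩ = -40/41.
⟨S_x⟩ = (ħ/2)·⟨σ_x⟩.

-0.976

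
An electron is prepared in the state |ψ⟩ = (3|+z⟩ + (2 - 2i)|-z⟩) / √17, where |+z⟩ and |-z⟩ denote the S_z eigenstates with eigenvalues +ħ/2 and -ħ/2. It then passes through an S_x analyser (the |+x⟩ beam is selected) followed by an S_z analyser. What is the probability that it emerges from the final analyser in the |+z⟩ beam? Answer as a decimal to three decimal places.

0.426

First analyser (S_x): P(|+x⟩) = |⟨+x|ψ⟩|² = 29/34.
After stage 1 the state is |+x⟩; P(|+z⟩) = |⟨+z|+x⟩|² = 1/2.
Joint probability = 29/34 × 1/2 = 0.426.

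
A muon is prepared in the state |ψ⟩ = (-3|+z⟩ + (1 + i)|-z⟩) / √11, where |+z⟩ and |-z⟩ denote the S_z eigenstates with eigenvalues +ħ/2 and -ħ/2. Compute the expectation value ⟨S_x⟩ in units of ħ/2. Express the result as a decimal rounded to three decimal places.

-0.545

⟨σ_x⟩ = 2 Re(a* b)/(|a|²+|b|²) with a = -3, b = (1 + i).
a* b = (-3 - 3i), so ⟨σ_x⟩ = -6/11.
⟨S_x⟩ = (ħ/2)·⟨σ_x⟩.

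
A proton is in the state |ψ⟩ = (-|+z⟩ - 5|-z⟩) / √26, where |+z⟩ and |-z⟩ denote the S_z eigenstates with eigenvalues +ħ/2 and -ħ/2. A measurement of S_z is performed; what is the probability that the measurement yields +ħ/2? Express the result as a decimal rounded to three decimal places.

The +ħ/2 outcome corresponds to |+z⟩. Its amplitude in |ψ⟩ is -1/√26.
P = |-1|² / 26 = 1/26.

0.038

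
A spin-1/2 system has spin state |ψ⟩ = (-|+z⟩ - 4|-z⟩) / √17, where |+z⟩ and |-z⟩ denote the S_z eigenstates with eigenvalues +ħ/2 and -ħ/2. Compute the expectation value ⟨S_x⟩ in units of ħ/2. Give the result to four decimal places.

0.4706

⟨σ_x⟩ = 2 Re(a* b)/(|a|²+|b|²) with a = -1, b = -4.
a* b = 4, so ⟨σ_x⟩ = 8/17.
⟨S_x⟩ = (ħ/2)·⟨σ_x⟩.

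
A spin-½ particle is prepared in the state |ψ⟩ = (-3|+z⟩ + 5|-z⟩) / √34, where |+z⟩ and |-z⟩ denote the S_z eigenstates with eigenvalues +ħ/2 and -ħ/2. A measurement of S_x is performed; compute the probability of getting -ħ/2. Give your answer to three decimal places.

0.941

|-x⟩ = (|+z⟩ - |-z⟩)/√2, so ⟨-x|ψ⟩ = (-8) / (√2·√34).
P = |-8|² / 68 = 64/68.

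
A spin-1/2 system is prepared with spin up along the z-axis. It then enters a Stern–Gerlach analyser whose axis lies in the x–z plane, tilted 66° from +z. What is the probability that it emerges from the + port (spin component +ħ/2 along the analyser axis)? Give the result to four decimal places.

For spin-½, the probability of finding spin-up along an axis at angle θ to the initial spin direction is cos²(θ/2); spin-down is sin²(θ/2).
θ = 66°, so P = cos²(33°) ≈ 0.7034.

0.7034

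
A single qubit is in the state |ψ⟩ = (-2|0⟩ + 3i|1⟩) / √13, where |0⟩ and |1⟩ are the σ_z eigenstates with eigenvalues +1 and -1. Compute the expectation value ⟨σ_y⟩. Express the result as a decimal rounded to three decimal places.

-0.923

⟨σ_y⟩ = 2 Im(a* b)/(|a|²+|b|²) with a = -2, b = 3i.
a* b = -6i, so ⟨σ_y⟩ = -12/13.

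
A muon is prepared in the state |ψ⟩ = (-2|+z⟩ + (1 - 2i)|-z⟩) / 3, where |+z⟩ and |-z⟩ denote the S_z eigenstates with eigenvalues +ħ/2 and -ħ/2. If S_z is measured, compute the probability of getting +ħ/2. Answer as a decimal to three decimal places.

The +ħ/2 outcome corresponds to |+z⟩. Its amplitude in |ψ⟩ is -2/3.
P = |-2|² / 9 = 4/9.

0.444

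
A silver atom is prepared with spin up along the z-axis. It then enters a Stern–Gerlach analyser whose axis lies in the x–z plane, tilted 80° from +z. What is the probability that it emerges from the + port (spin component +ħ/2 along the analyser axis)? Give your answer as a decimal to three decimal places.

0.587

For spin-½, the probability of finding spin-up along an axis at angle θ to the initial spin direction is cos²(θ/2); spin-down is sin²(θ/2).
θ = 80°, so P = cos²(40°) ≈ 0.587.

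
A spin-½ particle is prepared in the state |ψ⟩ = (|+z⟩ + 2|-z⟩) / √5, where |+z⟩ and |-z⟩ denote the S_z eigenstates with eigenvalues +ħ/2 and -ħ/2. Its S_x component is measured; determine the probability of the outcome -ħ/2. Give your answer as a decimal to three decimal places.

|-x⟩ = (|+z⟩ - |-z⟩)/√2, so ⟨-x|ψ⟩ = (-1) / (√2·√5).
P = |-1|² / 10 = 1/10.

0.100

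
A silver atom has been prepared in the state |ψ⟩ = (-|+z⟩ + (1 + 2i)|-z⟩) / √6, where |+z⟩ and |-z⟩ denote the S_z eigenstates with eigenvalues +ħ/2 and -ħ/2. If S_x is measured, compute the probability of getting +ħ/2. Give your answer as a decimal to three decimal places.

0.333

|+x⟩ = (|+z⟩ + |-z⟩)/√2, so ⟨+x|ψ⟩ = (2i) / (√2·√6).
P = |2i|² / 12 = 4/12.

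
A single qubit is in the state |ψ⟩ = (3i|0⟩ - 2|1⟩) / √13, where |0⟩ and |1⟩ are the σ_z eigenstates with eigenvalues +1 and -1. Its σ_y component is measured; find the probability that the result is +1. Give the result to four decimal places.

0.9615

|+y⟩ = (|0⟩ + i|1⟩)/√2, so ⟨+y|ψ⟩ = (5i) / (√2·√13).
P = |5i|² / 26 = 25/26.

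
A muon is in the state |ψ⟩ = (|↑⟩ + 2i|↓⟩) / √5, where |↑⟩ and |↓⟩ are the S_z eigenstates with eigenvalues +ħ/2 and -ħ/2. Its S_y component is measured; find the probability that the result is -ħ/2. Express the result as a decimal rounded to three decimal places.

|-y⟩ = (|↑⟩ - i|↓⟩)/√2, so ⟨-y|ψ⟩ = (-1) / (√2·√5).
P = |-1|² / 10 = 1/10.

0.100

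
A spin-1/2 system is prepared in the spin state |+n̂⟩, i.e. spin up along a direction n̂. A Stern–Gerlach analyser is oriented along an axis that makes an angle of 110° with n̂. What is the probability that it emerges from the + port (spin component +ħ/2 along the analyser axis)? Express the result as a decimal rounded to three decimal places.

For spin-½, the probability of finding spin-up along an axis at angle θ to the initial spin direction is cos²(θ/2); spin-down is sin²(θ/2).
θ = 110°, so P = cos²(55°) ≈ 0.329.

0.329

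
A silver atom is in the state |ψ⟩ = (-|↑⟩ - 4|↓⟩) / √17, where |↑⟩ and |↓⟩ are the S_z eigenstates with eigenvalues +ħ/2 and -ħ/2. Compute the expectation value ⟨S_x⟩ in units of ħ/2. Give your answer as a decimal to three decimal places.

⟨σ_x⟩ = 2 Re(a* b)/(|a|²+|b|²) with a = -1, b = -4.
a* b = 4, so ⟨σ_x⟩ = 8/17.
⟨S_x⟩ = (ħ/2)·⟨σ_x⟩.

0.471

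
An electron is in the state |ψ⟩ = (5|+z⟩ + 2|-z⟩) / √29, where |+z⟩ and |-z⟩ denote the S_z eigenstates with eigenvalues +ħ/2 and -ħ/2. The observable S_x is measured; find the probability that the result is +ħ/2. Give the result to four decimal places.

0.8448

|+x⟩ = (|+z⟩ + |-z⟩)/√2, so ⟨+x|ψ⟩ = (7) / (√2·√29).
P = |7|² / 58 = 49/58.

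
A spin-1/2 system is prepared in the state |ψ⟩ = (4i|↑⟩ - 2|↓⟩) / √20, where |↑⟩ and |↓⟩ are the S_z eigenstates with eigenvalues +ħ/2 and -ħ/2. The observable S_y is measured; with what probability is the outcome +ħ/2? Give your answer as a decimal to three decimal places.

|+y⟩ = (|↑⟩ + i|↓⟩)/√2, so ⟨+y|ψ⟩ = (6i) / (√2·√20).
P = |6i|² / 40 = 36/40.

0.900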